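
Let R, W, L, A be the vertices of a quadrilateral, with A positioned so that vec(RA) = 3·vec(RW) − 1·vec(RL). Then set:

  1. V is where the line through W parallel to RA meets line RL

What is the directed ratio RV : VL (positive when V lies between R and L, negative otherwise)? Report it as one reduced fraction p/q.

RV:VL = 1/2

Work in coordinates with R = (0, 0), W = (1, 0), L = (0, 1), A = (3, -1).
1. V is where the line through W parallel to RA meets line RL ⇒ V = (0, 1/3)
V = R + t·(L−R) with t = 1/3, so RV:VL = t:(1−t) = 1/3:2/3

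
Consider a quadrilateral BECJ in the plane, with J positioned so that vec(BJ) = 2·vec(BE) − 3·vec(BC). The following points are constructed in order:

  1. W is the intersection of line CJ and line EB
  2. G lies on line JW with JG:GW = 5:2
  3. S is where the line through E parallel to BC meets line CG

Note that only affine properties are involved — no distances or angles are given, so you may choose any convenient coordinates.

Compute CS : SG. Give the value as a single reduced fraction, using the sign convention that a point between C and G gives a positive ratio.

CS:SG = -14

Set B = (0, 0), E = (1, 0), C = (0, 1), J = (2, -3); any affine frame gives the same invariant.
1. W is the intersection of line CJ and line EB ⇒ W = (1/2, 0)
2. G lies on line JW with JG:GW = 5:2 ⇒ G = (13/14, -6/7)
3. S is where the line through E parallel to BC meets line CG ⇒ S = (1, -1)
S = C + t·(G−C) with t = 14/13, so CS:SG = t:(1−t) = 14/13:-1/13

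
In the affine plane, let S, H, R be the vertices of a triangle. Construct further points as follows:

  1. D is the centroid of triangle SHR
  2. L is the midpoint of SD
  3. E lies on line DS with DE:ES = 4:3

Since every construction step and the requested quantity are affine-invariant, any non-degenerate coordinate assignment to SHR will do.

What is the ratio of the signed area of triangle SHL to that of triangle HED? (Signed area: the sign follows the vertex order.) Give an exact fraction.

Choose coordinates S = (0, 0), H = (1, 0), R = (0, 1).
1. D is the centroid of triangle SHR ⇒ D = (1/3, 1/3)
2. L is the midpoint of SD ⇒ L = (1/6, 1/6)
3. E lies on line DS with DE:ES = 4:3 ⇒ E = (1/7, 1/7)
2·[SHL] = 1/6, 2·[HED] = -4/21
[SHL]:[HED] = 1/6:-4/21 = -7/8

[SHL]:[HED] = -7/8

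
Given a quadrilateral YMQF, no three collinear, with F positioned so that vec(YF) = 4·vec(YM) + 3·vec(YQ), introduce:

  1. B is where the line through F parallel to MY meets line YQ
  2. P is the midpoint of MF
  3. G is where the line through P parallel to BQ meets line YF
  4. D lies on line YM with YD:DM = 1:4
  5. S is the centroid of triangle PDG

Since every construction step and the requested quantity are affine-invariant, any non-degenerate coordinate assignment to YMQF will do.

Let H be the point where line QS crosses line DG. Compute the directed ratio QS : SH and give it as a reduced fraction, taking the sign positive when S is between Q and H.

Work in coordinates with Y = (0, 0), M = (1, 0), Q = (0, 1), F = (4, 3).
1. B is where the line through F parallel to MY meets line YQ ⇒ B = (0, 3)
2. P is the midpoint of MF ⇒ P = (5/2, 3/2)
3. G is where the line through P parallel to BQ meets line YF ⇒ G = (5/2, 15/8)
4. D lies on line YM with YD:DM = 1:4 ⇒ D = (1/5, 0)
5. S is the centroid of triangle PDG ⇒ S = (26/15, 9/8)
line QS meets DG at H = (5564/3555, 1055/948)
S = Q + t·(H−Q) with t = 237/214, so QS:SH = 237/214:-23/214

QS:SH = -237/23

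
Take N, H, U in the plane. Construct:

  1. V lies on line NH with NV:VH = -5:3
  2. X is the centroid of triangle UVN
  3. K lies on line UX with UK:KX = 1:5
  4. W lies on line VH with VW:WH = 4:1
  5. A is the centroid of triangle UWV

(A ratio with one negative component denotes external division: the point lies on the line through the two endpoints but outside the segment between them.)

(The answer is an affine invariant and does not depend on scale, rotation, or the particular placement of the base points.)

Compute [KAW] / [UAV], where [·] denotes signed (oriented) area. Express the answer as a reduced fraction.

Set N = (0, 0), H = (1, 0), U = (0, 1); any affine frame gives the same invariant.
1. V lies on line NH with NV:VH = -5:3 ⇒ V = (5/2, 0)
2. X is the centroid of triangle UVN ⇒ X = (5/6, 1/3)
3. K lies on line UX with UK:KX = 1:5 ⇒ K = (5/36, 8/9)
4. W lies on line VH with VW:WH = 4:1 ⇒ W = (13/10, 0)
5. A is the centroid of triangle UWV ⇒ A = (19/15, 1/3)
2·[KAW] = -193/540, 2·[UAV] = 2/5
[KAW]:[UAV] = -193/540:2/5 = -193/216

[KAW]:[UAV] = -193/216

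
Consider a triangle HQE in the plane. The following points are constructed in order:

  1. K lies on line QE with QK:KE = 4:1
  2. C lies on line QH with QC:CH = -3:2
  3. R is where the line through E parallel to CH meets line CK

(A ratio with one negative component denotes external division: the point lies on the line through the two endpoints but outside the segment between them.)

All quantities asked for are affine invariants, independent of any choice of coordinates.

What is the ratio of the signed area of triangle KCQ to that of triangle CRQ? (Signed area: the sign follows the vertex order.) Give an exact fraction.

Choose coordinates H = (0, 0), Q = (1, 0), E = (0, 1).
1. K lies on line QE with QK:KE = 4:1 ⇒ K = (1/5, 4/5)
2. C lies on line QH with QC:CH = -3:2 ⇒ C = (-2, 0)
3. R is where the line through E parallel to CH meets line CK ⇒ R = (3/4, 1)
2·[KCQ] = 12/5, 2·[CRQ] = -3
[KCQ]:[CRQ] = 12/5:-3 = -4/5

[KCQ]:[CRQ] = -4/5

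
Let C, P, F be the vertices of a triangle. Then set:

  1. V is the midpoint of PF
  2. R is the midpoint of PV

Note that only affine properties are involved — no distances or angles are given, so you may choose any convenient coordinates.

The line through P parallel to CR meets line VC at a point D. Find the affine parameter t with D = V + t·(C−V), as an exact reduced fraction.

Choose coordinates C = (0, 0), P = (1, 0), F = (0, 1).
1. V is the midpoint of PF ⇒ V = (1/2, 1/2)
2. R is the midpoint of PV ⇒ R = (3/4, 1/4)
through P parallel to CR: direction (3/4, 1/4); meets VC at D = (-1/2, -1/2)
D = V + t·(C−V) with t = 2

t = 2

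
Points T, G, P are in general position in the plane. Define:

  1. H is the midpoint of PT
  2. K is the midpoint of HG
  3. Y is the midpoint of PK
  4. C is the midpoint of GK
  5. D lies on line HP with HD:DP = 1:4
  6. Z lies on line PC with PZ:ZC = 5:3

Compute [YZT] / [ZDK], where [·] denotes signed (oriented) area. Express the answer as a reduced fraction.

Work in coordinates with T = (0, 0), G = (1, 0), P = (0, 1).
1. H is the midpoint of PT ⇒ H = (0, 1/2)
2. K is the midpoint of HG ⇒ K = (1/2, 1/4)
3. Y is the midpoint of PK ⇒ Y = (1/4, 5/8)
4. C is the midpoint of GK ⇒ C = (3/4, 1/8)
5. D lies on line HP with HD:DP = 1:4 ⇒ D = (0, 3/5)
6. Z lies on line PC with PZ:ZC = 5:3 ⇒ Z = (15/32, 29/64)
2·[YZT] = -23/128, 2·[ZDK] = 29/320
[YZT]:[ZDK] = -23/128:29/320 = -115/58

[YZT]:[ZDK] = -115/58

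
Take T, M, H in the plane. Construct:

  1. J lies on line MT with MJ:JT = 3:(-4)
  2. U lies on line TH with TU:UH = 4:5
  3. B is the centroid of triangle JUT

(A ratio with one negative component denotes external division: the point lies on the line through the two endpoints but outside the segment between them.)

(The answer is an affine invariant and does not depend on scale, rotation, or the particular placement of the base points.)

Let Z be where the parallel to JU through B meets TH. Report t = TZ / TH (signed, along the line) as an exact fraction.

Work in coordinates with T = (0, 0), M = (1, 0), H = (0, 1).
1. J lies on line MT with MJ:JT = 3:(-4) ⇒ J = (4, 0)
2. U lies on line TH with TU:UH = 4:5 ⇒ U = (0, 4/9)
3. B is the centroid of triangle JUT ⇒ B = (4/3, 4/27)
through B parallel to JU: direction (-4, 4/9); meets TH at Z = (0, 8/27)
Z = T + t·(H−T) with t = 8/27

t = 8/27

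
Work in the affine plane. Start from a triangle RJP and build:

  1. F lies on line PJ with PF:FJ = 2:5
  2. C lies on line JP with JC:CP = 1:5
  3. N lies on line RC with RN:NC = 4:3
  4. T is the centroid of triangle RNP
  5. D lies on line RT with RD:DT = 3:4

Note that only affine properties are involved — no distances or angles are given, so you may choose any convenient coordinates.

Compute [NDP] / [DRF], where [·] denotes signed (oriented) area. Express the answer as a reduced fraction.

Work in coordinates with R = (0, 0), J = (1, 0), P = (0, 1).
1. F lies on line PJ with PF:FJ = 2:5 ⇒ F = (2/7, 5/7)
2. C lies on line JP with JC:CP = 1:5 ⇒ C = (5/6, 1/6)
3. N lies on line RC with RN:NC = 4:3 ⇒ N = (10/21, 2/21)
4. T is the centroid of triangle RNP ⇒ T = (10/63, 23/63)
5. D lies on line RT with RD:DT = 3:4 ⇒ D = (10/147, 23/147)
2·[NDP] = -50/147, 2·[DRF] = -4/1029
[NDP]:[DRF] = -50/147:-4/1029 = 175/2

[NDP]:[DRF] = 175/2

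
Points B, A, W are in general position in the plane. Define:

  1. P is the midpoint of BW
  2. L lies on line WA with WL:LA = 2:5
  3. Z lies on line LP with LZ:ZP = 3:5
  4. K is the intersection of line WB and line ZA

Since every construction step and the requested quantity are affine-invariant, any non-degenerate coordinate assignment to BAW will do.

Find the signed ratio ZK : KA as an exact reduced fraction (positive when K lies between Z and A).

ZK:KA = -5/28

Set B = (0, 0), A = (1, 0), W = (0, 1); any affine frame gives the same invariant.
1. P is the midpoint of BW ⇒ P = (0, 1/2)
2. L lies on line WA with WL:LA = 2:5 ⇒ L = (2/7, 5/7)
3. Z lies on line LP with LZ:ZP = 3:5 ⇒ Z = (5/28, 71/112)
4. K is the intersection of line WB and line ZA ⇒ K = (0, 71/92)
K = Z + t·(A−Z) with t = -5/23, so ZK:KA = t:(1−t) = -5/23:28/23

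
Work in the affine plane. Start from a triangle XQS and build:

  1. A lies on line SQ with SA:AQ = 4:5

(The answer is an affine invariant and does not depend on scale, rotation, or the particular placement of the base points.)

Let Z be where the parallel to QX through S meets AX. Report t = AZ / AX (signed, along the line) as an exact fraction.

Set X = (0, 0), Q = (1, 0), S = (0, 1); any affine frame gives the same invariant.
1. A lies on line SQ with SA:AQ = 4:5 ⇒ A = (4/9, 5/9)
through S parallel to QX: direction (-1, 0); meets AX at Z = (4/5, 1)
Z = A + t·(X−A) with t = -4/5

t = -4/5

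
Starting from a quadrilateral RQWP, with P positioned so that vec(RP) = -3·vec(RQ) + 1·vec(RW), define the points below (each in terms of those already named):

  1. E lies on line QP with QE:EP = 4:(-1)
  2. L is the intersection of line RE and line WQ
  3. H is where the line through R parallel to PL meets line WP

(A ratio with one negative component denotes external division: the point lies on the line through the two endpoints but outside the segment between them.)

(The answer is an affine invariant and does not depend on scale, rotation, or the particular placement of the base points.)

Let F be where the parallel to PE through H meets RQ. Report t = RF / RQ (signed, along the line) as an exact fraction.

t = 12/13

Assign R = (0, 0), Q = (1, 0), W = (0, 1), P = (-3, 1) — the answer is frame-independent, so this choice is without loss of generality.
1. E lies on line QP with QE:EP = 4:(-1) ⇒ E = (-13/3, 4/3)
2. L is the intersection of line RE and line WQ ⇒ L = (13/9, -4/9)
3. H is where the line through R parallel to PL meets line WP ⇒ H = (-40/13, 1)
through H parallel to PE: direction (-4/3, 1/3); meets RQ at F = (12/13, 0)
F = R + t·(Q−R) with t = 12/13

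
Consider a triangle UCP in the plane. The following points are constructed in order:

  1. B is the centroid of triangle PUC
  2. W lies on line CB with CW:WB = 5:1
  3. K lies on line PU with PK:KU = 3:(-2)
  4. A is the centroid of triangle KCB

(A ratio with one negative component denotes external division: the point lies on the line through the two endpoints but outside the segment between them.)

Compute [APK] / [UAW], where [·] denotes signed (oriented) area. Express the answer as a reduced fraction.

Work in coordinates with U = (0, 0), C = (1, 0), P = (0, 1).
1. B is the centroid of triangle PUC ⇒ B = (1/3, 1/3)
2. W lies on line CB with CW:WB = 5:1 ⇒ W = (4/9, 5/18)
3. K lies on line PU with PK:KU = 3:(-2) ⇒ K = (0, -2)
4. A is the centroid of triangle KCB ⇒ A = (4/9, -5/9)
2·[APK] = 4/3, 2·[UAW] = 10/27
[APK]:[UAW] = 4/3:10/27 = 18/5

[APK]:[UAW] = 18/5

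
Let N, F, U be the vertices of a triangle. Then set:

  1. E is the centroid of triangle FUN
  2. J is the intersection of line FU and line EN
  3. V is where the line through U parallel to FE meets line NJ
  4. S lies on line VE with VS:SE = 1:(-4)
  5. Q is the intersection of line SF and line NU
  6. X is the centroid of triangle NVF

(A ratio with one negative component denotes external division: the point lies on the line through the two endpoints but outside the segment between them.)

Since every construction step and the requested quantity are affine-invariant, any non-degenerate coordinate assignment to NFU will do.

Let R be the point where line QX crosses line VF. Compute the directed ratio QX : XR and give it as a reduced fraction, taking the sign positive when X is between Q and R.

QX:XR = -13/4

Set N = (0, 0), F = (1, 0), U = (0, 1); any affine frame gives the same invariant.
1. E is the centroid of triangle FUN ⇒ E = (1/3, 1/3)
2. J is the intersection of line FU and line EN ⇒ J = (1/2, 1/2)
3. V is where the line through U parallel to FE meets line NJ ⇒ V = (2/3, 2/3)
4. S lies on line VE with VS:SE = 1:(-4) ⇒ S = (7/9, 7/9)
5. Q is the intersection of line SF and line NU ⇒ Q = (0, 7/2)
6. X is the centroid of triangle NVF ⇒ X = (5/9, 2/9)
line QX meets VF at R = (5/13, 16/13)
X = Q + t·(R−Q) with t = 13/9, so QX:XR = 13/9:-4/9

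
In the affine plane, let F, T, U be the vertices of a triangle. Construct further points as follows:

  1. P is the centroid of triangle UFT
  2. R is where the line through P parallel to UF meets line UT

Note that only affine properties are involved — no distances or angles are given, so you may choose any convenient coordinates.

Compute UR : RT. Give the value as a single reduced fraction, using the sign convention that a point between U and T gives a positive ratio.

Assign F = (0, 0), T = (1, 0), U = (0, 1) — the answer is frame-independent, so this choice is without loss of generality.
1. P is the centroid of triangle UFT ⇒ P = (1/3, 1/3)
2. R is where the line through P parallel to UF meets line UT ⇒ R = (1/3, 2/3)
R = U + t·(T−U) with t = 1/3, so UR:RT = t:(1−t) = 1/3:2/3

UR:RT = 1/2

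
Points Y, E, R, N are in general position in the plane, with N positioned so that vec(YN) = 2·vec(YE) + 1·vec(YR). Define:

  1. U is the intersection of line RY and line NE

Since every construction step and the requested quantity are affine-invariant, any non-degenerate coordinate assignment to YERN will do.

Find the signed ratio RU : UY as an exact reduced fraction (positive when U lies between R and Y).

RU:UY = -2

Choose coordinates Y = (0, 0), E = (1, 0), R = (0, 1), N = (2, 1).
1. U is the intersection of line RY and line NE ⇒ U = (0, -1)
U = R + t·(Y−R) with t = 2, so RU:UY = t:(1−t) = 2:-1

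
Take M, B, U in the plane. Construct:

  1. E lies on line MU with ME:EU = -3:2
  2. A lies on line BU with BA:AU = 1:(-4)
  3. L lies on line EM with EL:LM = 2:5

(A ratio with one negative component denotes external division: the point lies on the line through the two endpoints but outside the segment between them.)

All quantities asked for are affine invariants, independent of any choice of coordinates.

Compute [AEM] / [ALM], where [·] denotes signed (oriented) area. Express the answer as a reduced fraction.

[AEM]:[ALM] = 7/5

Assign M = (0, 0), B = (1, 0), U = (0, 1) — the answer is frame-independent, so this choice is without loss of generality.
1. E lies on line MU with ME:EU = -3:2 ⇒ E = (0, 3)
2. A lies on line BU with BA:AU = 1:(-4) ⇒ A = (4/3, -1/3)
3. L lies on line EM with EL:LM = 2:5 ⇒ L = (0, 15/7)
2·[AEM] = 4, 2·[ALM] = 20/7
[AEM]:[ALM] = 4:20/7 = 7/5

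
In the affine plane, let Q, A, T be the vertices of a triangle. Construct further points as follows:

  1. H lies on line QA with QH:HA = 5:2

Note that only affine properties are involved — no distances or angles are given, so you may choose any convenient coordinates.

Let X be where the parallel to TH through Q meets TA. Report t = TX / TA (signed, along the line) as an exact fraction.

t = -5/2

Assign Q = (0, 0), A = (1, 0), T = (0, 1) — the answer is frame-independent, so this choice is without loss of generality.
1. H lies on line QA with QH:HA = 5:2 ⇒ H = (5/7, 0)
through Q parallel to TH: direction (5/7, -1); meets TA at X = (-5/2, 7/2)
X = T + t·(A−T) with t = -5/2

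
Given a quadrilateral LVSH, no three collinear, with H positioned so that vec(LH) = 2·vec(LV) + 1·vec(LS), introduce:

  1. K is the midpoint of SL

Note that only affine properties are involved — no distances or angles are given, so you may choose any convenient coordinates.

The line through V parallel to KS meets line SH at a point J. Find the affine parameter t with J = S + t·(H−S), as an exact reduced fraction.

Work in coordinates with L = (0, 0), V = (1, 0), S = (0, 1), H = (2, 1).
1. K is the midpoint of SL ⇒ K = (0, 1/2)
through V parallel to KS: direction (0, 1/2); meets SH at J = (1, 1)
J = S + t·(H−S) with t = 1/2

t = 1/2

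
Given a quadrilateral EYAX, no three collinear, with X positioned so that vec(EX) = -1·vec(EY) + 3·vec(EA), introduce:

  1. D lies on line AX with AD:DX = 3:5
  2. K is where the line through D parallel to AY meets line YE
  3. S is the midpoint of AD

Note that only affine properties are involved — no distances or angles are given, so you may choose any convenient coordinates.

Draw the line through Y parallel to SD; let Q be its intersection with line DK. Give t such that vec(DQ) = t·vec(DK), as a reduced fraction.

Set E = (0, 0), Y = (1, 0), A = (0, 1), X = (-1, 3); any affine frame gives the same invariant.
1. D lies on line AX with AD:DX = 3:5 ⇒ D = (-3/8, 7/4)
2. K is where the line through D parallel to AY meets line YE ⇒ K = (11/8, 0)
3. S is the midpoint of AD ⇒ S = (-3/16, 11/8)
through Y parallel to SD: direction (-3/16, 3/8); meets DK at Q = (5/8, 3/4)
Q = D + t·(K−D) with t = 4/7

t = 4/7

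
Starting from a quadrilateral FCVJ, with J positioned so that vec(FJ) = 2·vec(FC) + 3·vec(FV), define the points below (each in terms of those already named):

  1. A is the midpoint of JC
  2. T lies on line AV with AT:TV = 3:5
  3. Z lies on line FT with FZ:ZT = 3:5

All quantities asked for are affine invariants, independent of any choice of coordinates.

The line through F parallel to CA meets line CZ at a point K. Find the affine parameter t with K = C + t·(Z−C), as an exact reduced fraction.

Choose coordinates F = (0, 0), C = (1, 0), V = (0, 1), J = (2, 3).
1. A is the midpoint of JC ⇒ A = (3/2, 3/2)
2. T lies on line AV with AT:TV = 3:5 ⇒ T = (15/16, 21/16)
3. Z lies on line FT with FZ:ZT = 3:5 ⇒ Z = (45/128, 63/128)
through F parallel to CA: direction (1/2, 3/2); meets CZ at K = (21/104, 63/104)
K = C + t·(Z−C) with t = 16/13

t = 16/13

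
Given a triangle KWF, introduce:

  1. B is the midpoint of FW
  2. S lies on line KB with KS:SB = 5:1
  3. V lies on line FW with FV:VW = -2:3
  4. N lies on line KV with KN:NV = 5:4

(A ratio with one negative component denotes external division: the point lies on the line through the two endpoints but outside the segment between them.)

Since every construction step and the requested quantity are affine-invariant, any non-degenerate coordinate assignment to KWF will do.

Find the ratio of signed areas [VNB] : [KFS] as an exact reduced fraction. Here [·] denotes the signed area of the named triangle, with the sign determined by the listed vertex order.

[VNB]:[KFS] = -8/3

Set K = (0, 0), W = (1, 0), F = (0, 1); any affine frame gives the same invariant.
1. B is the midpoint of FW ⇒ B = (1/2, 1/2)
2. S lies on line KB with KS:SB = 5:1 ⇒ S = (5/12, 5/12)
3. V lies on line FW with FV:VW = -2:3 ⇒ V = (-2, 3)
4. N lies on line KV with KN:NV = 5:4 ⇒ N = (-10/9, 5/3)
2·[VNB] = 10/9, 2·[KFS] = -5/12
[VNB]:[KFS] = 10/9:-5/12 = -8/3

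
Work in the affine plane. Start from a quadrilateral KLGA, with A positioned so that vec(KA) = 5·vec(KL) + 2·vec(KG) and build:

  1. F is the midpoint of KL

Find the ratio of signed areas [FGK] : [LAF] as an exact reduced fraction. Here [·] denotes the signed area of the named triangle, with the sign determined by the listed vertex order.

[FGK]:[LAF] = 1/2

Assign K = (0, 0), L = (1, 0), G = (0, 1), A = (5, 2) — the answer is frame-independent, so this choice is without loss of generality.
1. F is the midpoint of KL ⇒ F = (1/2, 0)
2·[FGK] = 1/2, 2·[LAF] = 1
[FGK]:[LAF] = 1/2:1 = 1/2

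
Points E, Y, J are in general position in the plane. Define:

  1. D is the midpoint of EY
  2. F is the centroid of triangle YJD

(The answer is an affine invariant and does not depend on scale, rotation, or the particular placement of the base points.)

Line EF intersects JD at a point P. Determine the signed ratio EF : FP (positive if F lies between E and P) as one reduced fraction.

Choose coordinates E = (0, 0), Y = (1, 0), J = (0, 1).
1. D is the midpoint of EY ⇒ D = (1/2, 0)
2. F is the centroid of triangle YJD ⇒ F = (1/2, 1/3)
line EF meets JD at P = (3/8, 1/4)
F = E + t·(P−E) with t = 4/3, so EF:FP = 4/3:-1/3

EF:FP = -4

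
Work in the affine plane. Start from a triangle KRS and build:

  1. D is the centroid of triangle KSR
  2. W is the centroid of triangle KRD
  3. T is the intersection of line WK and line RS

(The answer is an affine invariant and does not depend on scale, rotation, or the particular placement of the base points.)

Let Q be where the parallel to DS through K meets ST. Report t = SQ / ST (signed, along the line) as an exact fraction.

Work in coordinates with K = (0, 0), R = (1, 0), S = (0, 1).
1. D is the centroid of triangle KSR ⇒ D = (1/3, 1/3)
2. W is the centroid of triangle KRD ⇒ W = (4/9, 1/9)
3. T is the intersection of line WK and line RS ⇒ T = (4/5, 1/5)
through K parallel to DS: direction (-1/3, 2/3); meets ST at Q = (-1, 2)
Q = S + t·(T−S) with t = -5/4

t = -5/4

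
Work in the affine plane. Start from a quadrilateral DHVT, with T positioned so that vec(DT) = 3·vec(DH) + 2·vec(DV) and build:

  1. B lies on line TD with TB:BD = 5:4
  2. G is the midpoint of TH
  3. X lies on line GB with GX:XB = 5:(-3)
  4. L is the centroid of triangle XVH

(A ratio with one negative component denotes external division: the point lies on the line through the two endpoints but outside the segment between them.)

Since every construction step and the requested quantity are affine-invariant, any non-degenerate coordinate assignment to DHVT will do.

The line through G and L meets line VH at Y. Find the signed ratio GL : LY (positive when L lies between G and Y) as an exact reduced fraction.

Choose coordinates D = (0, 0), H = (1, 0), V = (0, 1), T = (3, 2).
1. B lies on line TD with TB:BD = 5:4 ⇒ B = (4/3, 8/9)
2. G is the midpoint of TH ⇒ G = (2, 1)
3. X lies on line GB with GX:XB = 5:(-3) ⇒ X = (1/3, 13/18)
4. L is the centroid of triangle XVH ⇒ L = (4/9, 31/54)
line GL meets VH at Y = (46/107, 61/107)
L = G + t·(Y−G) with t = 107/108, so GL:LY = 107/108:1/108

GL:LY = 107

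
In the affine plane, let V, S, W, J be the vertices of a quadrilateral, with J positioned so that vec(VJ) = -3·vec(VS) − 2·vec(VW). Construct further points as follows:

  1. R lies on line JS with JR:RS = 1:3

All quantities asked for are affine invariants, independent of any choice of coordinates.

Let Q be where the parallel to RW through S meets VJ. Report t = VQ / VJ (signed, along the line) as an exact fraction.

t = -5/7

Set V = (0, 0), S = (1, 0), W = (0, 1), J = (-3, -2); any affine frame gives the same invariant.
1. R lies on line JS with JR:RS = 1:3 ⇒ R = (-2, -3/2)
through S parallel to RW: direction (2, 5/2); meets VJ at Q = (15/7, 10/7)
Q = V + t·(J−V) with t = -5/7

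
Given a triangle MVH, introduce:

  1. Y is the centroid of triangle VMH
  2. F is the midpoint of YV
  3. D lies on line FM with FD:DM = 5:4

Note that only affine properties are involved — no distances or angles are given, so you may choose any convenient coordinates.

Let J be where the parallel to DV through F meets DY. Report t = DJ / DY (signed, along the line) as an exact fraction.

t = 1/2

Set M = (0, 0), V = (1, 0), H = (0, 1); any affine frame gives the same invariant.
1. Y is the centroid of triangle VMH ⇒ Y = (1/3, 1/3)
2. F is the midpoint of YV ⇒ F = (2/3, 1/6)
3. D lies on line FM with FD:DM = 5:4 ⇒ D = (8/27, 2/27)
through F parallel to DV: direction (19/27, -2/27); meets DY at J = (17/54, 11/54)
J = D + t·(Y−D) with t = 1/2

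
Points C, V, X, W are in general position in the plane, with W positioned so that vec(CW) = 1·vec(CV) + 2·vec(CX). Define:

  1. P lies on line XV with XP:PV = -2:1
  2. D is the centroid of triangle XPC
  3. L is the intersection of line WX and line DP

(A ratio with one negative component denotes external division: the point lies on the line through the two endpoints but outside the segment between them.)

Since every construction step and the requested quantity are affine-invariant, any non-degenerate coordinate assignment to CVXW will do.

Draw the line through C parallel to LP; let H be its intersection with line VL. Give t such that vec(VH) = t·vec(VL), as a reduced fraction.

t = 3

Choose coordinates C = (0, 0), V = (1, 0), X = (0, 1), W = (1, 2).
1. P lies on line XV with XP:PV = -2:1 ⇒ P = (2, -1)
2. D is the centroid of triangle XPC ⇒ D = (2/3, 0)
3. L is the intersection of line WX and line DP ⇒ L = (-2/7, 5/7)
through C parallel to LP: direction (16/7, -12/7); meets VL at H = (-20/7, 15/7)
H = V + t·(L−V) with t = 3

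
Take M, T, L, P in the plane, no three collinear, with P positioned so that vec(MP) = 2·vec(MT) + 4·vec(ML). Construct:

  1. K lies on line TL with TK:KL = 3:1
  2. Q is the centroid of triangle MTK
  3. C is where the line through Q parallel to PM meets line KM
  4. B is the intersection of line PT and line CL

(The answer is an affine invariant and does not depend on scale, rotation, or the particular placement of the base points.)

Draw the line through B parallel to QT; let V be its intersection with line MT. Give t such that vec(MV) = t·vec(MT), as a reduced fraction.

Set M = (0, 0), T = (1, 0), L = (0, 1), P = (2, 4); any affine frame gives the same invariant.
1. K lies on line TL with TK:KL = 3:1 ⇒ K = (1/4, 3/4)
2. Q is the centroid of triangle MTK ⇒ Q = (5/12, 1/4)
3. C is where the line through Q parallel to PM meets line KM ⇒ C = (-7/12, -7/4)
4. B is the intersection of line PT and line CL ⇒ B = (-7, -32)
through B parallel to QT: direction (7/12, -1/4); meets MT at V = (-245/3, 0)
V = M + t·(T−M) with t = -245/3

t = -245/3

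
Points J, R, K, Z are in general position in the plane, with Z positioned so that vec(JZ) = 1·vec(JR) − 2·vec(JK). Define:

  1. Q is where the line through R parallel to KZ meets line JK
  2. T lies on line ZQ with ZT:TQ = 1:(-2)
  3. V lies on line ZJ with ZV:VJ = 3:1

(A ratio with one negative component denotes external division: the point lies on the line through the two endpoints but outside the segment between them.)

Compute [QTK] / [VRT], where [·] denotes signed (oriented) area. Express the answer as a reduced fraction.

[QTK]:[VRT] = 16/23

Work in coordinates with J = (0, 0), R = (1, 0), K = (0, 1), Z = (1, -2).
1. Q is where the line through R parallel to KZ meets line JK ⇒ Q = (0, 3)
2. T lies on line ZQ with ZT:TQ = 1:(-2) ⇒ T = (2, -7)
3. V lies on line ZJ with ZV:VJ = 3:1 ⇒ V = (1/4, -1/2)
2·[QTK] = -4, 2·[VRT] = -23/4
[QTK]:[VRT] = -4:-23/4 = 16/23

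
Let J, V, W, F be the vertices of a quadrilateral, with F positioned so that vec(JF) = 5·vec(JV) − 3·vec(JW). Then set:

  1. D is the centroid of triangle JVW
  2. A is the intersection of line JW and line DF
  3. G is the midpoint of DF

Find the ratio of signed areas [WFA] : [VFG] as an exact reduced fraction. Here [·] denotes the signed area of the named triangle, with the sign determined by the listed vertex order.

Work in coordinates with J = (0, 0), V = (1, 0), W = (0, 1), F = (5, -3).
1. D is the centroid of triangle JVW ⇒ D = (1/3, 1/3)
2. A is the intersection of line JW and line DF ⇒ A = (0, 4/7)
3. G is the midpoint of DF ⇒ G = (8/3, -4/3)
2·[WFA] = -15/7, 2·[VFG] = -1/3
[WFA]:[VFG] = -15/7:-1/3 = 45/7

[WFA]:[VFG] = 45/7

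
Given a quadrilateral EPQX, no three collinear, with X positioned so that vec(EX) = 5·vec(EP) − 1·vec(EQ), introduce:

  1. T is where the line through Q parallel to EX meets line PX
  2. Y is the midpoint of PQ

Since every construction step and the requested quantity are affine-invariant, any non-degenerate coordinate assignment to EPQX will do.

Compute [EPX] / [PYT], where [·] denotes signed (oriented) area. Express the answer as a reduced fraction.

[EPX]:[PYT] = -1/6

Assign E = (0, 0), P = (1, 0), Q = (0, 1), X = (5, -1) — the answer is frame-independent, so this choice is without loss of generality.
1. T is where the line through Q parallel to EX meets line PX ⇒ T = (-15, 4)
2. Y is the midpoint of PQ ⇒ Y = (1/2, 1/2)
2·[EPX] = -1, 2·[PYT] = 6
[EPX]:[PYT] = -1:6 = -1/6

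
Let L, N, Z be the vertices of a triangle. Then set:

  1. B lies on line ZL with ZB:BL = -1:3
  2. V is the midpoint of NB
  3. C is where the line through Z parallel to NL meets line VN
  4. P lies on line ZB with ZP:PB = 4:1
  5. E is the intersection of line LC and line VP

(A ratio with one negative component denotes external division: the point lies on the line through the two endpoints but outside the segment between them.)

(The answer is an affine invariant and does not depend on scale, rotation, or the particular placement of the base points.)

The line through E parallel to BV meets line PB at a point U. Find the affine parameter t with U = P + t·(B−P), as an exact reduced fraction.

Assign L = (0, 0), N = (1, 0), Z = (0, 1) — the answer is frame-independent, so this choice is without loss of generality.
1. B lies on line ZL with ZB:BL = -1:3 ⇒ B = (0, 3/2)
2. V is the midpoint of NB ⇒ V = (1/2, 3/4)
3. C is where the line through Z parallel to NL meets line VN ⇒ C = (1/3, 1)
4. P lies on line ZB with ZP:PB = 4:1 ⇒ P = (0, 7/5)
5. E is the intersection of line LC and line VP ⇒ E = (14/43, 42/43)
through E parallel to BV: direction (1/2, -3/4); meets PB at U = (0, 63/43)
U = P + t·(B−P) with t = 28/43

t = 28/43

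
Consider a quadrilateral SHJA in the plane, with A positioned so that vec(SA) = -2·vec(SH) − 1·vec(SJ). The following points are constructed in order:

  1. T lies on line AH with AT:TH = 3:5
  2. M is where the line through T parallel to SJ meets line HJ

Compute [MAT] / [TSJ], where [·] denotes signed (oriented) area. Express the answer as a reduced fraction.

Assign S = (0, 0), H = (1, 0), J = (0, 1), A = (-2, -1) — the answer is frame-independent, so this choice is without loss of generality.
1. T lies on line AH with AT:TH = 3:5 ⇒ T = (-7/8, -5/8)
2. M is where the line through T parallel to SJ meets line HJ ⇒ M = (-7/8, 15/8)
2·[MAT] = 45/16, 2·[TSJ] = 7/8
[MAT]:[TSJ] = 45/16:7/8 = 45/14

[MAT]:[TSJ] = 45/14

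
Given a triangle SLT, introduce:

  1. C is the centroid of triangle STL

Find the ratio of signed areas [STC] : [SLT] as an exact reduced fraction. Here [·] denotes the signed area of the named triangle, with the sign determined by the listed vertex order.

Work in coordinates with S = (0, 0), L = (1, 0), T = (0, 1).
1. C is the centroid of triangle STL ⇒ C = (1/3, 1/3)
2·[STC] = -1/3, 2·[SLT] = 1
[STC]:[SLT] = -1/3:1 = -1/3

[STC]:[SLT] = -1/3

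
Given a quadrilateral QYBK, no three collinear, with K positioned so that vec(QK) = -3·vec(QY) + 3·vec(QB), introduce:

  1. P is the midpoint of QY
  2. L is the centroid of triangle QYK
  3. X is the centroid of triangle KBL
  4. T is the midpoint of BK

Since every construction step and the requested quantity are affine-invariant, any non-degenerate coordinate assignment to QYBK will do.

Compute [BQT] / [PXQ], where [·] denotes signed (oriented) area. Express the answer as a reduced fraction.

Set Q = (0, 0), Y = (1, 0), B = (0, 1), K = (-3, 3); any affine frame gives the same invariant.
1. P is the midpoint of QY ⇒ P = (1/2, 0)
2. L is the centroid of triangle QYK ⇒ L = (-2/3, 1)
3. X is the centroid of triangle KBL ⇒ X = (-11/9, 5/3)
4. T is the midpoint of BK ⇒ T = (-3/2, 2)
2·[BQT] = -3/2, 2·[PXQ] = 5/6
[BQT]:[PXQ] = -3/2:5/6 = -9/5

[BQT]:[PXQ] = -9/5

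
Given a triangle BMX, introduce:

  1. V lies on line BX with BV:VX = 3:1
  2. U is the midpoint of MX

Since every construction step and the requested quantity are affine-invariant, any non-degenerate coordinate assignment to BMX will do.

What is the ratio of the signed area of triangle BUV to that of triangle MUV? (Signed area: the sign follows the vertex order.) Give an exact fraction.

Assign B = (0, 0), M = (1, 0), X = (0, 1) — the answer is frame-independent, so this choice is without loss of generality.
1. V lies on line BX with BV:VX = 3:1 ⇒ V = (0, 3/4)
2. U is the midpoint of MX ⇒ U = (1/2, 1/2)
2·[BUV] = 3/8, 2·[MUV] = 1/8
[BUV]:[MUV] = 3/8:1/8 = 3

[BUV]:[MUV] = 3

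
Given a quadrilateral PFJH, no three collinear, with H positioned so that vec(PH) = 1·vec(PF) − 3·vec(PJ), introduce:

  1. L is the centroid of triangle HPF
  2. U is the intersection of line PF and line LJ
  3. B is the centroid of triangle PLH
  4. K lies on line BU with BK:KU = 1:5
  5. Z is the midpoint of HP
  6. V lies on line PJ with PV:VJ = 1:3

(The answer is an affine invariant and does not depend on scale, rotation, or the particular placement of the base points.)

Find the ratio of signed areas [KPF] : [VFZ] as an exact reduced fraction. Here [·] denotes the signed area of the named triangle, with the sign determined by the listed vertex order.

Set P = (0, 0), F = (1, 0), J = (0, 1), H = (1, -3); any affine frame gives the same invariant.
1. L is the centroid of triangle HPF ⇒ L = (2/3, -1)
2. U is the intersection of line PF and line LJ ⇒ U = (1/3, 0)
3. B is the centroid of triangle PLH ⇒ B = (5/9, -4/3)
4. K lies on line BU with BK:KU = 1:5 ⇒ K = (14/27, -10/9)
5. Z is the midpoint of HP ⇒ Z = (1/2, -3/2)
6. V lies on line PJ with PV:VJ = 1:3 ⇒ V = (0, 1/4)
2·[KPF] = -10/9, 2·[VFZ] = -13/8
[KPF]:[VFZ] = -10/9:-13/8 = 80/117

[KPF]:[VFZ] = 80/117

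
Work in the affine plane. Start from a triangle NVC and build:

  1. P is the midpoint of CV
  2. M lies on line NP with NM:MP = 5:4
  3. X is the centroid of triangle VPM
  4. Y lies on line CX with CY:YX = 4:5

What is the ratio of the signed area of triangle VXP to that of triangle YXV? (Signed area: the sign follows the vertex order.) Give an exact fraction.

Assign N = (0, 0), V = (1, 0), C = (0, 1) — the answer is frame-independent, so this choice is without loss of generality.
1. P is the midpoint of CV ⇒ P = (1/2, 1/2)
2. M lies on line NP with NM:MP = 5:4 ⇒ M = (5/18, 5/18)
3. X is the centroid of triangle VPM ⇒ X = (16/27, 7/27)
4. Y lies on line CX with CY:YX = 4:5 ⇒ Y = (64/243, 163/243)
2·[VXP] = -2/27, 2·[YXV] = 20/243
[VXP]:[YXV] = -2/27:20/243 = -9/10

[VXP]:[YXV] = -9/10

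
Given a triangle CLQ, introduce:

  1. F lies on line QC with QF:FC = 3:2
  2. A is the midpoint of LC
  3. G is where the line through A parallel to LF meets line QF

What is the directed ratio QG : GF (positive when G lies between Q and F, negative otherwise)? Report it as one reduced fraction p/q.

QG:GF = -4

Work in coordinates with C = (0, 0), L = (1, 0), Q = (0, 1).
1. F lies on line QC with QF:FC = 3:2 ⇒ F = (0, 2/5)
2. A is the midpoint of LC ⇒ A = (1/2, 0)
3. G is where the line through A parallel to LF meets line QF ⇒ G = (0, 1/5)
G = Q + t·(F−Q) with t = 4/3, so QG:GF = t:(1−t) = 4/3:-1/3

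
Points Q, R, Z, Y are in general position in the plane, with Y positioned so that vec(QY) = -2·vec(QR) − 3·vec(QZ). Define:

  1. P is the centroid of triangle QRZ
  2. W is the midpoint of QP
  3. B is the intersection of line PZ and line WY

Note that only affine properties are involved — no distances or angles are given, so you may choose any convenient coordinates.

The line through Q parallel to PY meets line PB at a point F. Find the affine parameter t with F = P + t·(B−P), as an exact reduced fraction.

Work in coordinates with Q = (0, 0), R = (1, 0), Z = (0, 1), Y = (-2, -3).
1. P is the centroid of triangle QRZ ⇒ P = (1/3, 1/3)
2. W is the midpoint of QP ⇒ W = (1/6, 1/6)
3. B is the intersection of line PZ and line WY ⇒ B = (14/45, 17/45)
through Q parallel to PY: direction (-7/3, -10/3); meets PB at F = (7/24, 5/12)
F = P + t·(B−P) with t = 15/8

t = 15/8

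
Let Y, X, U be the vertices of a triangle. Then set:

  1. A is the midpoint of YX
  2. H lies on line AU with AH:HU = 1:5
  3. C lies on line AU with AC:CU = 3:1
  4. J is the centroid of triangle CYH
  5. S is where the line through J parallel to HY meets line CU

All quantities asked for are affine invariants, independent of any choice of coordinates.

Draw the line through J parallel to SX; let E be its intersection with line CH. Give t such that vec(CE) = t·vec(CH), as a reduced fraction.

t = 61/63

Choose coordinates Y = (0, 0), X = (1, 0), U = (0, 1).
1. A is the midpoint of YX ⇒ A = (1/2, 0)
2. H lies on line AU with AH:HU = 1:5 ⇒ H = (5/12, 1/6)
3. C lies on line AU with AC:CU = 3:1 ⇒ C = (1/8, 3/4)
4. J is the centroid of triangle CYH ⇒ J = (13/72, 11/36)
5. S is where the line through J parallel to HY meets line CU ⇒ S = (23/72, 13/36)
through J parallel to SX: direction (49/72, -13/36); meets CH at E = (11/27, 5/27)
E = C + t·(H−C) with t = 61/63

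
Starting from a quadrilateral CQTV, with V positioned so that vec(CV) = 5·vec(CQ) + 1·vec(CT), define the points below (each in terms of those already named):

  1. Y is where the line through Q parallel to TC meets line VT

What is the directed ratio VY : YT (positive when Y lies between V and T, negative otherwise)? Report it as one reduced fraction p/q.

VY:YT = 4

Work in coordinates with C = (0, 0), Q = (1, 0), T = (0, 1), V = (5, 1).
1. Y is where the line through Q parallel to TC meets line VT ⇒ Y = (1, 1)
Y = V + t·(T−V) with t = 4/5, so VY:YT = t:(1−t) = 4/5:1/5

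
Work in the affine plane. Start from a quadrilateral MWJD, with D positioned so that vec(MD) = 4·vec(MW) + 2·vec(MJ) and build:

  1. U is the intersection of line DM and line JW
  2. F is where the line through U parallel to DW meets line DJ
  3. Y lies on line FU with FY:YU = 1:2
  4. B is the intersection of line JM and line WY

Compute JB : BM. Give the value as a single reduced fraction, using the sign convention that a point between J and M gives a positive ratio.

JB:BM = -20/11

Choose coordinates M = (0, 0), W = (1, 0), J = (0, 1), D = (4, 2).
1. U is the intersection of line DM and line JW ⇒ U = (2/3, 1/3)
2. F is where the line through U parallel to DW meets line DJ ⇒ F = (8/3, 5/3)
3. Y lies on line FU with FY:YU = 1:2 ⇒ Y = (2, 11/9)
4. B is the intersection of line JM and line WY ⇒ B = (0, -11/9)
B = J + t·(M−J) with t = 20/9, so JB:BM = t:(1−t) = 20/9:-11/9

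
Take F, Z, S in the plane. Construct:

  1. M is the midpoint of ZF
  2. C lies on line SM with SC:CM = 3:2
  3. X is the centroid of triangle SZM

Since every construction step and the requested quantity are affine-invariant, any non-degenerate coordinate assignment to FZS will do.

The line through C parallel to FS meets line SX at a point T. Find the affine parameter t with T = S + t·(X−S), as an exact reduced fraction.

t = 3/5

Assign F = (0, 0), Z = (1, 0), S = (0, 1) — the answer is frame-independent, so this choice is without loss of generality.
1. M is the midpoint of ZF ⇒ M = (1/2, 0)
2. C lies on line SM with SC:CM = 3:2 ⇒ C = (3/10, 2/5)
3. X is the centroid of triangle SZM ⇒ X = (1/2, 1/3)
through C parallel to FS: direction (0, 1); meets SX at T = (3/10, 3/5)
T = S + t·(X−S) with t = 3/5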